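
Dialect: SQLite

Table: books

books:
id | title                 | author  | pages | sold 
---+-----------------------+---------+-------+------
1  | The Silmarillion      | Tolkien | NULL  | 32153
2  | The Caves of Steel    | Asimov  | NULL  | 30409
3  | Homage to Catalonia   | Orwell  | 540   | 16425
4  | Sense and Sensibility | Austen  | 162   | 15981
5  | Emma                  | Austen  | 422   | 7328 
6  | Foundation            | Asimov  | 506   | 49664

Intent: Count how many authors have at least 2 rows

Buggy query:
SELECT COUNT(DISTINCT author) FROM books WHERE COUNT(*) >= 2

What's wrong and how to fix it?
Bug: WHERE filters individual rows, not groups, so a group-level COUNT is invalid there

Fix: Group first with HAVING COUNT(*) >= 2, then COUNT the resulting groups

Corrected query:
SELECT COUNT(*) FROM (SELECT author FROM books GROUP BY author HAVING COUNT(*) >= 2)

Result:
COUNT(*)
--------
2       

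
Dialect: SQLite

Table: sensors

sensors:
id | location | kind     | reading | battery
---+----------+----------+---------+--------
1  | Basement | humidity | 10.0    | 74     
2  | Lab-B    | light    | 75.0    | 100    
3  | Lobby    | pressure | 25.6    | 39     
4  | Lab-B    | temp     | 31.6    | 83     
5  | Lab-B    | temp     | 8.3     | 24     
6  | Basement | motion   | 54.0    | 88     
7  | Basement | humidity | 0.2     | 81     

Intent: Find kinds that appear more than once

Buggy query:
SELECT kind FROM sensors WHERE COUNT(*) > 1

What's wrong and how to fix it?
Bug: COUNT(*) is an aggregate and cannot be used in WHERE

Fix: Group first, then use HAVING for the count condition

Corrected query:
SELECT kind FROM sensors GROUP BY kind HAVING COUNT(*) > 1

Result:
kind    
--------
humidity
temp    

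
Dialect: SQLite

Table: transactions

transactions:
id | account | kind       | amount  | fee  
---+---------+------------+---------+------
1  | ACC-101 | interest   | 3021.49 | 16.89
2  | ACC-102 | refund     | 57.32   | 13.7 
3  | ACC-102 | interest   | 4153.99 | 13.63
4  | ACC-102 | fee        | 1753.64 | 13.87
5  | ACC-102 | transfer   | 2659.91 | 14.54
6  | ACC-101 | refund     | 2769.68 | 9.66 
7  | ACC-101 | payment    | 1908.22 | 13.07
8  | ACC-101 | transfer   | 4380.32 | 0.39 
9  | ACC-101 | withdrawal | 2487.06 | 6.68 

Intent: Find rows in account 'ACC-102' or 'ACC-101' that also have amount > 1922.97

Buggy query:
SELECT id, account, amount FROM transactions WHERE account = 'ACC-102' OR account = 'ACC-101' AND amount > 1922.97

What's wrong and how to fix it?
Bug: Without parentheses, AND is evaluated before OR, so the amount filter only applies to the 'ACC-101' branch

Fix: Group the OR with parentheses (or use IN), then AND the threshold

Corrected query:
SELECT id, account, amount FROM transactions WHERE (account = 'ACC-102' OR account = 'ACC-101') AND amount > 1922.97

Result:
id | account | amount 
---+---------+--------
1  | ACC-101 | 3021.49
3  | ACC-102 | 4153.99
5  | ACC-102 | 2659.91
6  | ACC-101 | 2769.68
8  | ACC-101 | 4380.32
9  | ACC-101 | 2487.06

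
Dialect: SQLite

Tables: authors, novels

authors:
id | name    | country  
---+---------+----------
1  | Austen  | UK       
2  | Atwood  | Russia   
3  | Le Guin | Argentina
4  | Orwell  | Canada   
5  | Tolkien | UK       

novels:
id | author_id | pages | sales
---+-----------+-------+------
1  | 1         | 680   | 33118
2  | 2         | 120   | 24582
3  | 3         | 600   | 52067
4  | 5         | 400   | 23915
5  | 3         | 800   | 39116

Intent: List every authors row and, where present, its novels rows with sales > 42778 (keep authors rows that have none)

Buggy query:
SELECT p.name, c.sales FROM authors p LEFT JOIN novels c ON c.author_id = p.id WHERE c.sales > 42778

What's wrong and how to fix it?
Bug: Filtering c.sales in WHERE discards the NULL rows produced by LEFT JOIN, turning it into an inner join

Fix: Move the right-table condition into the ON clause so unmatched parents are kept

Corrected query:
SELECT p.name, c.sales FROM authors p LEFT JOIN novels c ON c.author_id = p.id AND c.sales > 42778

Result:
name    | sales
--------+------
Austen  | NULL 
Atwood  | NULL 
Le Guin | 52067
Orwell  | NULL 
Tolkien | NULL 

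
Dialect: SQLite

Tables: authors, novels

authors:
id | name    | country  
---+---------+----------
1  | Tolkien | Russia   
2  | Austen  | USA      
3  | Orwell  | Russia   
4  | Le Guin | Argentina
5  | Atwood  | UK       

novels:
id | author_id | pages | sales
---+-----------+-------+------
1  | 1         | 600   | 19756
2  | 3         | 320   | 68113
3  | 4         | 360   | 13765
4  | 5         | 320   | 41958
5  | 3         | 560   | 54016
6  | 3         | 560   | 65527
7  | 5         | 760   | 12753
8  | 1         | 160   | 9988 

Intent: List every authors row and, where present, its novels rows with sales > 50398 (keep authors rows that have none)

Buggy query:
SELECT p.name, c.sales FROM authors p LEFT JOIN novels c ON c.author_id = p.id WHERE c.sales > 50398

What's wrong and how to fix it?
Bug: Filtering c.sales in WHERE discards the NULL rows produced by LEFT JOIN, turning it into an inner join

Fix: Move the right-table condition into the ON clause so unmatched parents are kept

Corrected query:
SELECT p.name, c.sales FROM authors p LEFT JOIN novels c ON c.author_id = p.id AND c.sales > 50398

Result:
name    | sales
--------+------
Tolkien | NULL 
Austen  | NULL 
Orwell  | 54016
Orwell  | 65527
Orwell  | 68113
Le Guin | NULL 
Atwood  | NULL 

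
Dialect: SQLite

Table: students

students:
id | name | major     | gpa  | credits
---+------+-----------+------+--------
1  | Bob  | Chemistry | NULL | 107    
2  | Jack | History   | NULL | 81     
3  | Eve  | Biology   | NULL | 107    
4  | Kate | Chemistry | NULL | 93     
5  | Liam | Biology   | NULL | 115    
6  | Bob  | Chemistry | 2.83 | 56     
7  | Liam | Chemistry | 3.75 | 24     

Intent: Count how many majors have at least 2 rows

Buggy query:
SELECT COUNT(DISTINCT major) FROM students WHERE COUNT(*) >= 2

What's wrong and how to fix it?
Bug: WHERE filters individual rows, not groups, so a group-level COUNT is invalid there

Fix: Use a subquery that GROUPs and filters with HAVING, then count its rows

Corrected query:
SELECT COUNT(*) FROM (SELECT major FROM students GROUP BY major HAVING COUNT(*) >= 2)

Result:
COUNT(*)
--------
2       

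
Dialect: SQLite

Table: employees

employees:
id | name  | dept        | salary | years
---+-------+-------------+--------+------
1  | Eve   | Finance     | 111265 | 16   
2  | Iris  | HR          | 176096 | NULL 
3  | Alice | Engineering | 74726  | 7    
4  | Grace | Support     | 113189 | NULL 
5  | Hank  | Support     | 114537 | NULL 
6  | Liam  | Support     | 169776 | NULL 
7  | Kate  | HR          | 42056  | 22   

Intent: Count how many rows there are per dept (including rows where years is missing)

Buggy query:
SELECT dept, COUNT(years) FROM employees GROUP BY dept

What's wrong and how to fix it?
Bug: COUNT(years) skips NULLs, so groups with missing years are undercounted

Fix: Use COUNT(*) to count all rows regardless of NULL

Corrected query:
SELECT dept, COUNT(*) FROM employees GROUP BY dept

Result:
dept        | COUNT(*)
------------+---------
Engineering | 1       
Finance     | 1       
HR          | 2       
Support     | 3       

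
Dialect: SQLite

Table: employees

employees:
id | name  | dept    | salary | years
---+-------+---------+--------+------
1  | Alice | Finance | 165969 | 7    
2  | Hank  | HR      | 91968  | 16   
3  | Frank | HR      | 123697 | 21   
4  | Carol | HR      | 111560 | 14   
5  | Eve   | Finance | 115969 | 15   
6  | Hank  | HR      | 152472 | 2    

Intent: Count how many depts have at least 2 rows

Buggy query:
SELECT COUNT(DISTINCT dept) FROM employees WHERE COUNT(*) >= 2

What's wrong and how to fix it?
Bug: COUNT(*) cannot appear in WHERE; the per-group count doesn't exist yet

Fix: Use a subquery that GROUPs and filters with HAVING, then count its rows

Corrected query:
SELECT COUNT(*) FROM (SELECT dept FROM employees GROUP BY dept HAVING COUNT(*) >= 2)

Result:
COUNT(*)
--------
2       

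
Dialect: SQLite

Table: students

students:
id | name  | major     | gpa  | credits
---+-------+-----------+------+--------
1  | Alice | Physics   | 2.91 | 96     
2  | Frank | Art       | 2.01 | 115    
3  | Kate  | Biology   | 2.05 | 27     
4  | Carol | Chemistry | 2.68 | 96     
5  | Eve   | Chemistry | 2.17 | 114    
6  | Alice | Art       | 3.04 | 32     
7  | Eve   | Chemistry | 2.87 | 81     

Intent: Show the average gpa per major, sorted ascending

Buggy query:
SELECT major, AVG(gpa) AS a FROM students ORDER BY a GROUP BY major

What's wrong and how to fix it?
Bug: ORDER BY appears before GROUP BY; SQL clause order requires GROUP BY first

Fix: Move ORDER BY to the end, after GROUP BY

Corrected query:
SELECT major, AVG(gpa) AS a FROM students GROUP BY major ORDER BY a

Result:
major     | a       
----------+---------
Biology   | 2.05    
Art       | 2.525   
Chemistry | 2.573333
Physics   | 2.91    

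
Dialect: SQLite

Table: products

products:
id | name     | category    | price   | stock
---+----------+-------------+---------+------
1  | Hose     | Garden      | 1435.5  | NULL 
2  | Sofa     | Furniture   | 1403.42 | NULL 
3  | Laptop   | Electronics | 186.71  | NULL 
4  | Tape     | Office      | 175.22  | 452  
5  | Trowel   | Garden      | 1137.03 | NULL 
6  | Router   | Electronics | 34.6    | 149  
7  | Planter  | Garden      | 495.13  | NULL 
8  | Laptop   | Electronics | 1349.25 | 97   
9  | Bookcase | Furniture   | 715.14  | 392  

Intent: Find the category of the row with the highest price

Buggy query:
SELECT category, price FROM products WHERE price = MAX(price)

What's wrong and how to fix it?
Bug: WHERE is evaluated per row; an aggregate over the whole table isn't defined there

Fix: Use a subquery: WHERE price = (SELECT MAX(price) FROM products)

Corrected query:
SELECT category, price FROM products WHERE price = (SELECT MAX(price) FROM products)

Result:
category | price 
---------+-------
Garden   | 1435.5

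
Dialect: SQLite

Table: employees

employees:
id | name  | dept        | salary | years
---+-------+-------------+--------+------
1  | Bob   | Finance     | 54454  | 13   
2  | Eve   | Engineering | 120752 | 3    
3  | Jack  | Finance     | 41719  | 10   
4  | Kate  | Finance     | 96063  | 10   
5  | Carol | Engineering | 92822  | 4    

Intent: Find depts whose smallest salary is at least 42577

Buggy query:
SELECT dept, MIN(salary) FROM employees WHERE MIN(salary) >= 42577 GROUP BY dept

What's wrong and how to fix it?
Bug: MIN() in WHERE is a misuse of aggregate

Fix: Use HAVING for the per-group MIN condition

Corrected query:
SELECT dept, MIN(salary) FROM employees GROUP BY dept HAVING MIN(salary) >= 42577

Result:
dept        | MIN(salary)
------------+------------
Engineering | 92822      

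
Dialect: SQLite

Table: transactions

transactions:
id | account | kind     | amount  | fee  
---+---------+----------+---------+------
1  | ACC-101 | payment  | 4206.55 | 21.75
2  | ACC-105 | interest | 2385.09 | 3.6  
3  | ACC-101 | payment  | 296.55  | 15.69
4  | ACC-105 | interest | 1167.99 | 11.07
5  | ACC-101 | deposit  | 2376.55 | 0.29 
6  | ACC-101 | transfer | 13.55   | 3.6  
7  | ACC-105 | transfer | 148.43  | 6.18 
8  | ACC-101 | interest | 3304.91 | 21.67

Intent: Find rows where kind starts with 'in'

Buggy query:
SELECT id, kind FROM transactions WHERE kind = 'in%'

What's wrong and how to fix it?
Bug: Wildcards only work with LIKE; '=' treats '%' as a literal character

Fix: Use LIKE for wildcard pattern matching

Corrected query:
SELECT id, kind FROM transactions WHERE kind LIKE 'in%'

Result:
id | kind    
---+---------
2  | interest
4  | interest
8  | interest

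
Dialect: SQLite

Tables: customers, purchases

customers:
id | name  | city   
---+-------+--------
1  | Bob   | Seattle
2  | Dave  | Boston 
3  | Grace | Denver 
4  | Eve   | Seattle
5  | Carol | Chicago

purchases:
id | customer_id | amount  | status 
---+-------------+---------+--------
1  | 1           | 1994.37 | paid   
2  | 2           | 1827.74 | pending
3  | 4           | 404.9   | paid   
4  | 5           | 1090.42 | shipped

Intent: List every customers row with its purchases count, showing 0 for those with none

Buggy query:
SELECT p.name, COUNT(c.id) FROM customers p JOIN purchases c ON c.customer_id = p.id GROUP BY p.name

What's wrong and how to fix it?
Bug: An inner join excludes parents with zero children

Fix: Use LEFT JOIN so parents without children still appear (COUNT(c.id) gives 0)

Corrected query:
SELECT p.name, COUNT(c.id) FROM customers p LEFT JOIN purchases c ON c.customer_id = p.id GROUP BY p.name

Result:
name  | COUNT(c.id)
------+------------
Bob   | 1          
Carol | 1          
Dave  | 1          
Eve   | 1          
Grace | 0          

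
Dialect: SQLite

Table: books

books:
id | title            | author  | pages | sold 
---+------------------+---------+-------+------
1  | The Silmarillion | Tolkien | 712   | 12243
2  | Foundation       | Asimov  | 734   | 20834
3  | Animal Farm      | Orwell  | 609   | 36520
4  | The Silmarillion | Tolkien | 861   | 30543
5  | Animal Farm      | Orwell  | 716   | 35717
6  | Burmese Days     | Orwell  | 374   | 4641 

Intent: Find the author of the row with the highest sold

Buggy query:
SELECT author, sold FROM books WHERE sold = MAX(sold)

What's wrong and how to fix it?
Bug: MAX(sold) is an aggregate and cannot be used directly in WHERE

Fix: Use a subquery: WHERE sold = (SELECT MAX(sold) FROM books)

Corrected query:
SELECT author, sold FROM books WHERE sold = (SELECT MAX(sold) FROM books)

Result:
author | sold 
-------+------
Orwell | 36520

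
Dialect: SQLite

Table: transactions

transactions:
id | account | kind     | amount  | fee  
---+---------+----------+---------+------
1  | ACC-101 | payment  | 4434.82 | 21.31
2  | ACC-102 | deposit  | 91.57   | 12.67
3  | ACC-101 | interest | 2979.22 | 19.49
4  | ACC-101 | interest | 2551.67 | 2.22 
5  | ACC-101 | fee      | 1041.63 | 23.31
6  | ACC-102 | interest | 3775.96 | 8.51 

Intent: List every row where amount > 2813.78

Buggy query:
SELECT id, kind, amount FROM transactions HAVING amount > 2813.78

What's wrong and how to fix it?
Bug: HAVING filters the output of aggregation, but this query has no GROUP BY and no aggregate functions, so SQLite rejects it (HAVING clause on a non-aggregate query); the condition here is per row

Fix: Use WHERE for row-level filtering

Corrected query:
SELECT id, kind, amount FROM transactions WHERE amount > 2813.78

Result:
id | kind     | amount 
---+----------+--------
1  | payment  | 4434.82
3  | interest | 2979.22
6  | interest | 3775.96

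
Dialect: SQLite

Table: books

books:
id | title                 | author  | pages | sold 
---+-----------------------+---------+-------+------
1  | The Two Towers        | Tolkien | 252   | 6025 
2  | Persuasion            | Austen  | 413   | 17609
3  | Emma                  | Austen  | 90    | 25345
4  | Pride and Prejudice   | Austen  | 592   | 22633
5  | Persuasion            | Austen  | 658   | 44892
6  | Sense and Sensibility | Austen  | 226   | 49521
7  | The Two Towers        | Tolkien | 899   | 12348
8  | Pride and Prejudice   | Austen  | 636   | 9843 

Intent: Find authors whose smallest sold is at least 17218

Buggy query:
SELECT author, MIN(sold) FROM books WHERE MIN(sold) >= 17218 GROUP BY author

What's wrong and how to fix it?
Bug: Aggregates like MIN are computed per group after WHERE runs

Fix: Replace WHERE with HAVING after the GROUP BY

Corrected query:
SELECT author, MIN(sold) FROM books GROUP BY author HAVING MIN(sold) >= 17218

Result:
(no rows)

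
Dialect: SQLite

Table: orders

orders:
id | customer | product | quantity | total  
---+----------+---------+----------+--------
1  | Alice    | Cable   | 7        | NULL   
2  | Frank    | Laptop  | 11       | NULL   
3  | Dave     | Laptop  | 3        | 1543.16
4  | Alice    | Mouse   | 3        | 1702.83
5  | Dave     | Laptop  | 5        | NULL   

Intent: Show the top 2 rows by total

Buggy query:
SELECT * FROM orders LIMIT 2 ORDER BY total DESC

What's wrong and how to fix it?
Bug: LIMIT must come after ORDER BY

Fix: Swap the clauses: ORDER BY first, then LIMIT

Corrected query:
SELECT * FROM orders ORDER BY total DESC LIMIT 2

Result:
id | customer | product | quantity | total  
---+----------+---------+----------+--------
4  | Alice    | Mouse   | 3        | 1702.83
3  | Dave     | Laptop  | 3        | 1543.16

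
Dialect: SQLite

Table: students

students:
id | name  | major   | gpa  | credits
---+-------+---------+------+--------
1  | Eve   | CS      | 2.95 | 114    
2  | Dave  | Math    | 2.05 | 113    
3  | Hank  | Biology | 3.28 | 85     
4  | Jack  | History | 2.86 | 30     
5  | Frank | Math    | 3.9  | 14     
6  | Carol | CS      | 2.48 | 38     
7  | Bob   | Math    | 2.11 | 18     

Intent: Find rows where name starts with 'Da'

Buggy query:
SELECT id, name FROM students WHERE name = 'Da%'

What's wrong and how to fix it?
Bug: Wildcards only work with LIKE; '=' treats '%' as a literal character

Fix: Use LIKE for wildcard pattern matching

Corrected query:
SELECT id, name FROM students WHERE name LIKE 'Da%'

Result:
id | name
---+-----
2  | Dave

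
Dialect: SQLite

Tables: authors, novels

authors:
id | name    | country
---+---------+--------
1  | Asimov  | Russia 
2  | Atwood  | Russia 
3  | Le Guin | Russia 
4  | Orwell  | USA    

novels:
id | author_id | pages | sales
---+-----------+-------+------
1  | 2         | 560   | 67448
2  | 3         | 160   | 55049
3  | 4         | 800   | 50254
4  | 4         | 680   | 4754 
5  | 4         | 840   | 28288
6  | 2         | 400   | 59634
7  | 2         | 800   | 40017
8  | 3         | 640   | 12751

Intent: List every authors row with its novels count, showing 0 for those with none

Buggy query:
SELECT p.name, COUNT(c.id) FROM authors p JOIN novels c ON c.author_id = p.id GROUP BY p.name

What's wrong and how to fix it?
Bug: INNER JOIN drops authors rows that have no matching novels rows

Fix: Switch to LEFT JOIN to retain unmatched parent rows

Corrected query:
SELECT p.name, COUNT(c.id) FROM authors p LEFT JOIN novels c ON c.author_id = p.id GROUP BY p.name

Result:
name    | COUNT(c.id)
--------+------------
Asimov  | 0          
Atwood  | 3          
Le Guin | 2          
Orwell  | 3          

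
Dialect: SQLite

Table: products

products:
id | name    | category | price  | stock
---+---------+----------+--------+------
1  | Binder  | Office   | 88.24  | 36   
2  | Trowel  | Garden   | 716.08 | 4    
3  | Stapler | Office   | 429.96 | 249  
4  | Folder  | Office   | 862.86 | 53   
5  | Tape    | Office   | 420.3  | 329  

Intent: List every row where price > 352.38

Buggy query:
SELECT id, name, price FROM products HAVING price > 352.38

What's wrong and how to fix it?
Bug: HAVING filters the output of aggregation, but this query has no GROUP BY and no aggregate functions, so SQLite rejects it (HAVING clause on a non-aggregate query); the condition here is per row

Fix: Use WHERE for row-level filtering

Corrected query:
SELECT id, name, price FROM products WHERE price > 352.38

Result:
id | name    | price 
---+---------+-------
2  | Trowel  | 716.08
3  | Stapler | 429.96
4  | Folder  | 862.86
5  | Tape    | 420.3 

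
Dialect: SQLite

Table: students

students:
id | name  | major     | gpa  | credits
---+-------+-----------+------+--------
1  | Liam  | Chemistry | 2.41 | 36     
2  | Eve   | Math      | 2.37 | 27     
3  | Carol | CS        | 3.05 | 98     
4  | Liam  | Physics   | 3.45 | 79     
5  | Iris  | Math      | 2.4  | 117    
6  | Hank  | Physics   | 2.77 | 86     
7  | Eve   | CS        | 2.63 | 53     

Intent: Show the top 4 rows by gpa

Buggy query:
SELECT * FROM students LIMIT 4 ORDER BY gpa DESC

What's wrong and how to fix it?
Bug: LIMIT must come after ORDER BY

Fix: Swap the clauses: ORDER BY first, then LIMIT

Corrected query:
SELECT * FROM students ORDER BY gpa DESC LIMIT 4

Result:
id | name  | major   | gpa  | credits
---+-------+---------+------+--------
4  | Liam  | Physics | 3.45 | 79     
3  | Carol | CS      | 3.05 | 98     
6  | Hank  | Physics | 2.77 | 86     
7  | Eve   | CS      | 2.63 | 53     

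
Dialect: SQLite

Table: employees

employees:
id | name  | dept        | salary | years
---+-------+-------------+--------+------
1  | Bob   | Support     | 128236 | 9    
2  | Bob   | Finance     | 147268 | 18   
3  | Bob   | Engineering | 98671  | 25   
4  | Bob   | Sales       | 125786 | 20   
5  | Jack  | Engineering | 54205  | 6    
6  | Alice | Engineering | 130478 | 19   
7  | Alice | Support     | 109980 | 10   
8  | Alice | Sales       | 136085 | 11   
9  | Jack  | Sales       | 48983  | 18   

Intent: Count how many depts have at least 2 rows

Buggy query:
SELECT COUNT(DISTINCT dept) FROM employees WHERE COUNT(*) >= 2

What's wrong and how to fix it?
Bug: WHERE filters individual rows, not groups, so a group-level COUNT is invalid there

Fix: Use a subquery that GROUPs and filters with HAVING, then count its rows

Corrected query:
SELECT COUNT(*) FROM (SELECT dept FROM employees GROUP BY dept HAVING COUNT(*) >= 2)

Result:
COUNT(*)
--------
3       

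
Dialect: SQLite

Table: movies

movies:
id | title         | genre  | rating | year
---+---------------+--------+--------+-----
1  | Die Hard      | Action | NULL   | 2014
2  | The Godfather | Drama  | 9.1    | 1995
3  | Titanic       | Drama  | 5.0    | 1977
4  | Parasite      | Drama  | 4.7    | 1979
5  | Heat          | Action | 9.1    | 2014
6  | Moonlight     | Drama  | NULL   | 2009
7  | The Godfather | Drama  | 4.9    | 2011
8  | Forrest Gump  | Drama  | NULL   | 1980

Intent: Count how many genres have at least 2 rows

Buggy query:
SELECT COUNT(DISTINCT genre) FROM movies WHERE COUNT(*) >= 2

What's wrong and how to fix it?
Bug: WHERE filters individual rows, not groups, so a group-level COUNT is invalid there

Fix: Use a subquery that GROUPs and filters with HAVING, then count its rows

Corrected query:
SELECT COUNT(*) FROM (SELECT genre FROM movies GROUP BY genre HAVING COUNT(*) >= 2)

Result:
COUNT(*)
--------
2       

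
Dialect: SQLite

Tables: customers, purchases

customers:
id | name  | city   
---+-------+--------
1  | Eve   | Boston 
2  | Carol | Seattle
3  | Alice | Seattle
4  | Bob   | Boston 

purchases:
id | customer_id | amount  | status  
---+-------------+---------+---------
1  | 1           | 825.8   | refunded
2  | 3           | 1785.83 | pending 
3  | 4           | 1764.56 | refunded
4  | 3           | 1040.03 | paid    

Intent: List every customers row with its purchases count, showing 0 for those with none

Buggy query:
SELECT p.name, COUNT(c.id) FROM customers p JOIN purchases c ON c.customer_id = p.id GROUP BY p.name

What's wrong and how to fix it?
Bug: An inner join excludes parents with zero children

Fix: Use LEFT JOIN so parents without children still appear (COUNT(c.id) gives 0)

Corrected query:
SELECT p.name, COUNT(c.id) FROM customers p LEFT JOIN purchases c ON c.customer_id = p.id GROUP BY p.name

Result:
name  | COUNT(c.id)
------+------------
Alice | 2          
Bob   | 1          
Carol | 0          
Eve   | 1          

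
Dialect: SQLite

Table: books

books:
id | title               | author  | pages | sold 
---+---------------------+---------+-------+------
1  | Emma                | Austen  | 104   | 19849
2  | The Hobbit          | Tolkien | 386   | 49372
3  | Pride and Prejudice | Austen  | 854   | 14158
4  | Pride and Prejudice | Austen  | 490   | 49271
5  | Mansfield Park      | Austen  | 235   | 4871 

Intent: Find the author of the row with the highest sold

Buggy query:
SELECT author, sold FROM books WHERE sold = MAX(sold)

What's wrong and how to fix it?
Bug: MAX(sold) is an aggregate and cannot be used directly in WHERE

Fix: Use a subquery: WHERE sold = (SELECT MAX(sold) FROM books)

Corrected query:
SELECT author, sold FROM books WHERE sold = (SELECT MAX(sold) FROM books)

Result:
author  | sold 
--------+------
Tolkien | 49372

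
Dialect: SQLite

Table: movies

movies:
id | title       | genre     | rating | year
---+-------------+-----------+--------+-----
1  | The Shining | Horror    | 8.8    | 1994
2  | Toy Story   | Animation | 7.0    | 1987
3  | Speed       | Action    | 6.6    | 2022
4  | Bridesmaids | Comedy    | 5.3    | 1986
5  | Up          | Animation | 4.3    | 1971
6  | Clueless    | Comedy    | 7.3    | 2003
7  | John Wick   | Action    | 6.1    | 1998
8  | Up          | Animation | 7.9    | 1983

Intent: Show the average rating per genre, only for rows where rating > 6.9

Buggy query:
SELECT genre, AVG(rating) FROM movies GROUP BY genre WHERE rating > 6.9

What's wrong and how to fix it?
Bug: WHERE cannot follow GROUP BY

Fix: Place WHERE between FROM and GROUP BY

Corrected query:
SELECT genre, AVG(rating) FROM movies WHERE rating > 6.9 GROUP BY genre

Result:
genre     | AVG(rating)
----------+------------
Animation | 7.45       
Comedy    | 7.3        
Horror    | 8.8        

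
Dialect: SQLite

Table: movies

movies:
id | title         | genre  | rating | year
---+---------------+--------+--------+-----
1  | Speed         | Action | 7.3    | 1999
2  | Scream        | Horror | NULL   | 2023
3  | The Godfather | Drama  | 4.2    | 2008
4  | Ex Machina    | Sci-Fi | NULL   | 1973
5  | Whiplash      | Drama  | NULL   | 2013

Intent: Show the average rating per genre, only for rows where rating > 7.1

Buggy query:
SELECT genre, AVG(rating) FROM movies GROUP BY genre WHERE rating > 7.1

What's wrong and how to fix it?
Bug: Row-level WHERE must come before GROUP BY in the clause order

Fix: Place WHERE between FROM and GROUP BY

Corrected query:
SELECT genre, AVG(rating) FROM movies WHERE rating > 7.1 GROUP BY genre

Result:
genre  | AVG(rating)
-------+------------
Action | 7.3        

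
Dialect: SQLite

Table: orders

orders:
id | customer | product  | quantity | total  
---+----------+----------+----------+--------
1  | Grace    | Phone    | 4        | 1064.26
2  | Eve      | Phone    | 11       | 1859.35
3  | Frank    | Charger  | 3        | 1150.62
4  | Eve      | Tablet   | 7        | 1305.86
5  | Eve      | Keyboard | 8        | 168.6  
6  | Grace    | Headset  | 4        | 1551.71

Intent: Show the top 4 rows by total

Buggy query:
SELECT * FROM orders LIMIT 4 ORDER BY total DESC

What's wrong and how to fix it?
Bug: ORDER BY cannot follow LIMIT; LIMIT is the final clause

Fix: Sort with ORDER BY, then apply LIMIT

Corrected query:
SELECT * FROM orders ORDER BY total DESC LIMIT 4

Result:
id | customer | product | quantity | total  
---+----------+---------+----------+--------
2  | Eve      | Phone   | 11       | 1859.35
6  | Grace    | Headset | 4        | 1551.71
4  | Eve      | Tablet  | 7        | 1305.86
3  | Frank    | Charger | 3        | 1150.62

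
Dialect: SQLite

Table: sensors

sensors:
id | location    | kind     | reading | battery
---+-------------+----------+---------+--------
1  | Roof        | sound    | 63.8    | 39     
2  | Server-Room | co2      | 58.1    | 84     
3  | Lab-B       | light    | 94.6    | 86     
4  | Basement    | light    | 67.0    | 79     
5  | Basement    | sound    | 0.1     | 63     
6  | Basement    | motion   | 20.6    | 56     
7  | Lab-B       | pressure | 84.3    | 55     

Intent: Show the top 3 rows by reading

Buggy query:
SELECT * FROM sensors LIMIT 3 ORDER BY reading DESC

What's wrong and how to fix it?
Bug: ORDER BY cannot follow LIMIT; LIMIT is the final clause

Fix: Swap the clauses: ORDER BY first, then LIMIT

Corrected query:
SELECT * FROM sensors ORDER BY reading DESC LIMIT 3

Result:
id | location | kind     | reading | battery
---+----------+----------+---------+--------
3  | Lab-B    | light    | 94.6    | 86     
7  | Lab-B    | pressure | 84.3    | 55     
4  | Basement | light    | 67      | 79     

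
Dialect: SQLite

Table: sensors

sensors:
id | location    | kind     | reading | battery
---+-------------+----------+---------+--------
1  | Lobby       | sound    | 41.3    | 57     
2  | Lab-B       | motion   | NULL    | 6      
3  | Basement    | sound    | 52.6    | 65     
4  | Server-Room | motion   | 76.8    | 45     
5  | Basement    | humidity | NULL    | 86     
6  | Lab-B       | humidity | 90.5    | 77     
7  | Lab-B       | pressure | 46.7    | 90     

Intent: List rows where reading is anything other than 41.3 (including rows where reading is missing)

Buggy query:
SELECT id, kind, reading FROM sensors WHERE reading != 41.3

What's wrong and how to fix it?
Bug: Inequality against NULL is unknown, not true; rows with NULL are dropped

Fix: Add an explicit OR reading IS NULL to include the missing-value rows

Corrected query:
SELECT id, kind, reading FROM sensors WHERE reading != 41.3 OR reading IS NULL

Result:
id | kind     | reading
---+----------+--------
2  | motion   | NULL   
3  | sound    | 52.6   
4  | motion   | 76.8   
5  | humidity | NULL   
6  | humidity | 90.5   
7  | pressure | 46.7   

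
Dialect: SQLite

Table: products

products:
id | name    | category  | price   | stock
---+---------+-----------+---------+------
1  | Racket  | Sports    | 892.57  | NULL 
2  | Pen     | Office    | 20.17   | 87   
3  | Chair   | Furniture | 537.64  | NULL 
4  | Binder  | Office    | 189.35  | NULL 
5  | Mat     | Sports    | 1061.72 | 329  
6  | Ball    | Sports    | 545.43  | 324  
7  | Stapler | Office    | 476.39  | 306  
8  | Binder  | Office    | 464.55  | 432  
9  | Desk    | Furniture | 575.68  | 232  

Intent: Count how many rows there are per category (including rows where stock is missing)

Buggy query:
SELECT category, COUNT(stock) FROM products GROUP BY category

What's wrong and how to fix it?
Bug: COUNT(column) counts non-NULL values only; rows with NULL stock aren't counted

Fix: Use COUNT(*) to count all rows regardless of NULL

Corrected query:
SELECT category, COUNT(*) FROM products GROUP BY category

Result:
category  | COUNT(*)
----------+---------
Furniture | 2       
Office    | 4       
Sports    | 3       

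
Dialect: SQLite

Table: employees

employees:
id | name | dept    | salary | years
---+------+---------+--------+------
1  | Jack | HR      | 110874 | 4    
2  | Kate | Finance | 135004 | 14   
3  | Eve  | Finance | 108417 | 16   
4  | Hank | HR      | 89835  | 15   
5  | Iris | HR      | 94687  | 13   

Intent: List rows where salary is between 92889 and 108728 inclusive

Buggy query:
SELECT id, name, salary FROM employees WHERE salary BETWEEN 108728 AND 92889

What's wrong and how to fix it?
Bug: BETWEEN expects the lower bound first; with 108728 AND 92889 the range is empty

Fix: Swap the bounds so the smaller value comes first

Corrected query:
SELECT id, name, salary FROM employees WHERE salary BETWEEN 92889 AND 108728

Result:
id | name | salary
---+------+-------
3  | Eve  | 108417
5  | Iris | 94687 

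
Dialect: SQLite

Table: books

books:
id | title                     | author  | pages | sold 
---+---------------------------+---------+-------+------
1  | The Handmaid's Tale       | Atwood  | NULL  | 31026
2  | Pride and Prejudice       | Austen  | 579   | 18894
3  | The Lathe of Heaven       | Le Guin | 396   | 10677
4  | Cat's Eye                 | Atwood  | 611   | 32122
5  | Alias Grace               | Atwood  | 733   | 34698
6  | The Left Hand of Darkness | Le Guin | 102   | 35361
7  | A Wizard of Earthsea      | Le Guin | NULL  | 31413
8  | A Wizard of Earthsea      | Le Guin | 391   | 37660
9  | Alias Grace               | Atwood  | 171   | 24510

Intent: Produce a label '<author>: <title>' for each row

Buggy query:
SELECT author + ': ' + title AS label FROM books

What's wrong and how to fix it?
Bug: '+' is numeric addition; on text columns SQLite converts them to 0 instead of concatenating

Fix: Use the || operator for string concatenation

Corrected query:
SELECT author || ': ' || title AS label FROM books

Result:
label                             
----------------------------------
Atwood: The Handmaid's Tale       
Austen: Pride and Prejudice       
Le Guin: The Lathe of Heaven      
Atwood: Cat's Eye                 
Atwood: Alias Grace               
Le Guin: The Left Hand of Darkness
Le Guin: A Wizard of Earthsea     
Le Guin: A Wizard of Earthsea     
Atwood: Alias Grace               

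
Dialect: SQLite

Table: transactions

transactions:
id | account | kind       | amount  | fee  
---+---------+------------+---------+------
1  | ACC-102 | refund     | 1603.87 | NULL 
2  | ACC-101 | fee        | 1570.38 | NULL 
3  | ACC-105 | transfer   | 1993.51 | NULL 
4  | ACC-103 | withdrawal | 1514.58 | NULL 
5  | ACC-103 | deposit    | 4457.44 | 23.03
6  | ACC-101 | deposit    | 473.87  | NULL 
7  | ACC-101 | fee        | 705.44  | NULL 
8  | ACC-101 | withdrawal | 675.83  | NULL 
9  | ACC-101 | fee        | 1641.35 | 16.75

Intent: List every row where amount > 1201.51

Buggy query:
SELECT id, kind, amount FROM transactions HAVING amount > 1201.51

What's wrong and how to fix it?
Bug: This is a non-aggregate query (no GROUP BY, no aggregates), so in SQLite the HAVING clause is invalid here; a row-level condition belongs in WHERE

Fix: Use WHERE for row-level filtering

Corrected query:
SELECT id, kind, amount FROM transactions WHERE amount > 1201.51

Result:
id | kind       | amount 
---+------------+--------
1  | refund     | 1603.87
2  | fee        | 1570.38
3  | transfer   | 1993.51
4  | withdrawal | 1514.58
5  | deposit    | 4457.44
9  | fee        | 1641.35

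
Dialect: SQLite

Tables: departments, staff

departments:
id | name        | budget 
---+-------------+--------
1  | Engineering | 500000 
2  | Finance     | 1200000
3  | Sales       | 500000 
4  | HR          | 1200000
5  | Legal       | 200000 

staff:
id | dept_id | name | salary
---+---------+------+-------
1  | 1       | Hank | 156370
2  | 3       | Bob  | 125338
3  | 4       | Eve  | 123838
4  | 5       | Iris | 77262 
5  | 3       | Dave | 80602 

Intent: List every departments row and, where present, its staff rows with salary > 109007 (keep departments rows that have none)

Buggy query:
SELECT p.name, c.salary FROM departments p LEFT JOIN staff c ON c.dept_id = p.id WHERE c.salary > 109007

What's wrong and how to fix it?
Bug: Filtering c.salary in WHERE discards the NULL rows produced by LEFT JOIN, turning it into an inner join

Fix: Put 'c.salary > 109007' in the JOIN's ON clause instead of WHERE

Corrected query:
SELECT p.name, c.salary FROM departments p LEFT JOIN staff c ON c.dept_id = p.id AND c.salary > 109007

Result:
name        | salary
------------+-------
Engineering | 156370
Finance     | NULL  
Sales       | 125338
HR          | 123838
Legal       | NULL  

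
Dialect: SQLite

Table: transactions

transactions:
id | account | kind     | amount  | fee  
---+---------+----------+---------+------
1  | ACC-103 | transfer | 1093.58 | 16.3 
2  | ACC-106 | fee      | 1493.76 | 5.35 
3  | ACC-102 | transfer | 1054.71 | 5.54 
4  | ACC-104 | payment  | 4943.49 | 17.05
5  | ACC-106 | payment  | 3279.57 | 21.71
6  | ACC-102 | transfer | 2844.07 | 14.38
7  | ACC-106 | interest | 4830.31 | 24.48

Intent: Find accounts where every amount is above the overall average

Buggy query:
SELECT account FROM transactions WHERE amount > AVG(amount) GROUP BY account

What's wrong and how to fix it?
Bug: AVG() is an aggregate; it can't sit directly in WHERE

Fix: Compute the overall average in a scalar subquery and compare each group's MIN against it in HAVING

Corrected query:
SELECT account FROM transactions GROUP BY account HAVING MIN(amount) > (SELECT AVG(amount) FROM transactions)

Result:
account
-------
ACC-104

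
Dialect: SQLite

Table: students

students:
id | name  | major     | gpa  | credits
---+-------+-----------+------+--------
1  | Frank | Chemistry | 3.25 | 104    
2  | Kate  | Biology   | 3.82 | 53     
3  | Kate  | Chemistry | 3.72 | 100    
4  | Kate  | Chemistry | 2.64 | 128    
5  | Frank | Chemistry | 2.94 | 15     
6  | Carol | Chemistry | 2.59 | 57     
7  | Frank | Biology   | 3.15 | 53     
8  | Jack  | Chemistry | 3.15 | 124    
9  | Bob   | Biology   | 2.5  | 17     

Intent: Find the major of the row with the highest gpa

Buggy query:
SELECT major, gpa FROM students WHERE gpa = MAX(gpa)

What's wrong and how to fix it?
Bug: MAX(gpa) is an aggregate and cannot be used directly in WHERE

Fix: Wrap MAX in a scalar subquery so WHERE compares against a single value

Corrected query:
SELECT major, gpa FROM students WHERE gpa = (SELECT MAX(gpa) FROM students)

Result:
major   | gpa 
--------+-----
Biology | 3.82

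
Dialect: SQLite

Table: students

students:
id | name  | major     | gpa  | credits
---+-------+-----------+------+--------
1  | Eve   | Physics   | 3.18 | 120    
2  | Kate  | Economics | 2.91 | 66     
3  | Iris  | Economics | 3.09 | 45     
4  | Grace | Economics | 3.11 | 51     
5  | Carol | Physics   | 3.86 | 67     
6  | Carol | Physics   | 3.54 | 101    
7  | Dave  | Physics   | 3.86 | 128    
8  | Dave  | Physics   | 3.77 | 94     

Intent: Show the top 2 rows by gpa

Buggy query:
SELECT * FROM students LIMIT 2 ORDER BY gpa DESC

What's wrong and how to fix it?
Bug: ORDER BY cannot follow LIMIT; LIMIT is the final clause

Fix: Sort with ORDER BY, then apply LIMIT

Corrected query:
SELECT * FROM students ORDER BY gpa DESC LIMIT 2

Result:
id | name  | major   | gpa  | credits
---+-------+---------+------+--------
5  | Carol | Physics | 3.86 | 67     
7  | Dave  | Physics | 3.86 | 128    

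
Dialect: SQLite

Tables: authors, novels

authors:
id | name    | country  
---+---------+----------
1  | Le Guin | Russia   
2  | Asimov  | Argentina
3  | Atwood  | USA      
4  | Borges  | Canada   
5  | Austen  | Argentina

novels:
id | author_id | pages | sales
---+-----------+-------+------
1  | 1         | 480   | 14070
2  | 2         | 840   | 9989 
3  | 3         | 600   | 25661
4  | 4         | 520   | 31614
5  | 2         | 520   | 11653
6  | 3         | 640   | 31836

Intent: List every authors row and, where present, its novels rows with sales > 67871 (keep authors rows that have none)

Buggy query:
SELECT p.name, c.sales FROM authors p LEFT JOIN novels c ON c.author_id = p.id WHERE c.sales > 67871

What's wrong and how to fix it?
Bug: Filtering c.sales in WHERE discards the NULL rows produced by LEFT JOIN, turning it into an inner join

Fix: Move the right-table condition into the ON clause so unmatched parents are kept

Corrected query:
SELECT p.name, c.sales FROM authors p LEFT JOIN novels c ON c.author_id = p.id AND c.sales > 67871

Result:
name    | sales
--------+------
Le Guin | NULL 
Asimov  | NULL 
Atwood  | NULL 
Borges  | NULL 
Austen  | NULL 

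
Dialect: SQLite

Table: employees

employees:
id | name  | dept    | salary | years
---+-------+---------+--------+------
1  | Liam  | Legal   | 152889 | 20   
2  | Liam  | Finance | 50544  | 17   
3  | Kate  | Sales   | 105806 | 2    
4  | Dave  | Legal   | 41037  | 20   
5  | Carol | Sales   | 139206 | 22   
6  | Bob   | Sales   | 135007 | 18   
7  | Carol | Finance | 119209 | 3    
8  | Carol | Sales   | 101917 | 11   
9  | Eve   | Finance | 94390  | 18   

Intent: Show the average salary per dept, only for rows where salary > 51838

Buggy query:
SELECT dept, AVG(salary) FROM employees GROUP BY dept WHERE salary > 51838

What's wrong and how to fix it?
Bug: Row-level WHERE must come before GROUP BY in the clause order

Fix: Place WHERE between FROM and GROUP BY

Corrected query:
SELECT dept, AVG(salary) FROM employees WHERE salary > 51838 GROUP BY dept

Result:
dept    | AVG(salary)
--------+------------
Finance | 106799.5   
Legal   | 152889     
Sales   | 120484     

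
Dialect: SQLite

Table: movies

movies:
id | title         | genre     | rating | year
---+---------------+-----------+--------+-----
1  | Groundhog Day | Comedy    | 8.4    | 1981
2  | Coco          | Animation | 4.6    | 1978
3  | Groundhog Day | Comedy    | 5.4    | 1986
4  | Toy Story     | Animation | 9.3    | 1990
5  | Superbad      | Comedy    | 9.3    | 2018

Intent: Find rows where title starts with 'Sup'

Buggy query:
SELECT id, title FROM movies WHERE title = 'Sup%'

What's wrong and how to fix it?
Bug: Wildcards only work with LIKE; '=' treats '%' as a literal character

Fix: Replace '=' with LIKE so 'Sup%' is treated as a pattern

Corrected query:
SELECT id, title FROM movies WHERE title LIKE 'Sup%'

Result:
id | title   
---+---------
5  | Superbad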